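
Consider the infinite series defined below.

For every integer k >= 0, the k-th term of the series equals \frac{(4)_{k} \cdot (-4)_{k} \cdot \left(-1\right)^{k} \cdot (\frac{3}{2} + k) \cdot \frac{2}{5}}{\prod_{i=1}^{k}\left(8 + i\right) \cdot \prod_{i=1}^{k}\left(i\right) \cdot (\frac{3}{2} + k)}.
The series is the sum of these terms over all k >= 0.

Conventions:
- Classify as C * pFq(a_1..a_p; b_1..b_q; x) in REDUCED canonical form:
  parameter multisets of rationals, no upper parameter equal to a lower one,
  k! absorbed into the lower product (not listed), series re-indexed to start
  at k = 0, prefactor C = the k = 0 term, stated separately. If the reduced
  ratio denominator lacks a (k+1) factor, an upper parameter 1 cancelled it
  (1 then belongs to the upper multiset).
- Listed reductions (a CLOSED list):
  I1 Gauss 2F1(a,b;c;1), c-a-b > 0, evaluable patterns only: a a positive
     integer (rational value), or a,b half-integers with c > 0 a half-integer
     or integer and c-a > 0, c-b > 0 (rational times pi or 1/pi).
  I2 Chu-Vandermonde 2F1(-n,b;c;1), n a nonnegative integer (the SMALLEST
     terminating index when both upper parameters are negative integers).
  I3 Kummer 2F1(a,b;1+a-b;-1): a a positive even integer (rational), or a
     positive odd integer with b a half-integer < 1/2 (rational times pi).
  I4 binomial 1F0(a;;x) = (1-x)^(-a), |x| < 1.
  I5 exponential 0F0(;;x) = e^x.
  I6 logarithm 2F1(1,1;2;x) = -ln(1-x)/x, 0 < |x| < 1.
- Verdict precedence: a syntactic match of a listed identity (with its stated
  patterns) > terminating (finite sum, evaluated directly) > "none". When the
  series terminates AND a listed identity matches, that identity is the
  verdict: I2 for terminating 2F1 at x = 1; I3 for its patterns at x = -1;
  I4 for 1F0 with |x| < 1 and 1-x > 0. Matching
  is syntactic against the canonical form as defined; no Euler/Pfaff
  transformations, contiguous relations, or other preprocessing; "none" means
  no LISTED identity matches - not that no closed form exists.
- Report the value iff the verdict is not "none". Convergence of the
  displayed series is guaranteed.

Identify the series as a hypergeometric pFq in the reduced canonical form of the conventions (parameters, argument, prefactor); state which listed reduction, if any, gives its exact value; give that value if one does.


Key observation: t_0 being \frac{2}{5}, the factor k + 3/2 cancels (top and bottom), leaving C = 2/5.
Ratio: r(k) = -1 * (k-4) (k+4) / [(k+9) (k+1)] - rational in k, leading ratio -1; with t_0 = \frac{2}{5}, classification follows.

With C = \frac{2}{5}: the canonical form is 2F1(-4, 4; 9; -1). Verdict (x = -1): Kummer's theorem (I3) applies (x = -1; c = 9 equals 1+a-b for upper {-4, 4}: listed pattern). Its exact value is \frac{28}{15}.


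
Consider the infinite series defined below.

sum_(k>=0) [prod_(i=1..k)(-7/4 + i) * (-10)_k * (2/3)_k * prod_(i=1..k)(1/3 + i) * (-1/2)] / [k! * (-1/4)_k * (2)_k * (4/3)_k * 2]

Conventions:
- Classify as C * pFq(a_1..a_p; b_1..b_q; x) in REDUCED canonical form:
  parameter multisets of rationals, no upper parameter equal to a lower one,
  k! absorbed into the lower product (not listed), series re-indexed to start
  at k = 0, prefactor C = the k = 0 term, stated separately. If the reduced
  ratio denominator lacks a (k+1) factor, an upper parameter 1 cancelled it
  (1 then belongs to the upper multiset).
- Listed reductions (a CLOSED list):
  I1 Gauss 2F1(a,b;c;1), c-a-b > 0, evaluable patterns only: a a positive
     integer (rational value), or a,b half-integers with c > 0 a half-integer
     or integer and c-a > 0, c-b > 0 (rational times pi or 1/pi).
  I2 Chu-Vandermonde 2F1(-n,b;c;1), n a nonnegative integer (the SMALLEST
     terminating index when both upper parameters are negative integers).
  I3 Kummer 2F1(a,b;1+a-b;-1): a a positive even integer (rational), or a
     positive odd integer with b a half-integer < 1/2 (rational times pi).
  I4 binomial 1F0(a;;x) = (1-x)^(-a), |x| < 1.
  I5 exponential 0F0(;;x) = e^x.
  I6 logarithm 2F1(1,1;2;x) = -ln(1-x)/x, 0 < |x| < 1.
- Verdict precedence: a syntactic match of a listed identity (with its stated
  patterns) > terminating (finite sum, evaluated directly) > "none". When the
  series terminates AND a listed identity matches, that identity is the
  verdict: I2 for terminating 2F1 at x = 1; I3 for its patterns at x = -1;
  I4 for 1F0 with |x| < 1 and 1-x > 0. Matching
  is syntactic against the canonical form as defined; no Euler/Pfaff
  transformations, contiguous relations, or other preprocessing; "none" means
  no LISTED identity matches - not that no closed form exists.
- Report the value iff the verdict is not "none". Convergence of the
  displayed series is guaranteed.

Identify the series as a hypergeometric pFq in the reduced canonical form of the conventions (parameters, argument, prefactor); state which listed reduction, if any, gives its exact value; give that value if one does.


With C = -1/4: the canonical form is 3F2(-10, -3/4, 2/3; -1/4, 2; 1). Verdict: terminating at k = 10: the factor (-10)_k kills every later term; summing the 11 survivors is exact. Exact value: 206999830141/151188055767.

Key step: t_0 being -1/4, the constant factors (C = -1/4, x = 1) combine into one prefactor.
Step ratio: r(k) = 1 * (k-10) (k-3/4) (k+2/3) / [(k-1/4) (k+2) (k+1)] ; factor over Q: parameters, x = 1, and C = -1/4.


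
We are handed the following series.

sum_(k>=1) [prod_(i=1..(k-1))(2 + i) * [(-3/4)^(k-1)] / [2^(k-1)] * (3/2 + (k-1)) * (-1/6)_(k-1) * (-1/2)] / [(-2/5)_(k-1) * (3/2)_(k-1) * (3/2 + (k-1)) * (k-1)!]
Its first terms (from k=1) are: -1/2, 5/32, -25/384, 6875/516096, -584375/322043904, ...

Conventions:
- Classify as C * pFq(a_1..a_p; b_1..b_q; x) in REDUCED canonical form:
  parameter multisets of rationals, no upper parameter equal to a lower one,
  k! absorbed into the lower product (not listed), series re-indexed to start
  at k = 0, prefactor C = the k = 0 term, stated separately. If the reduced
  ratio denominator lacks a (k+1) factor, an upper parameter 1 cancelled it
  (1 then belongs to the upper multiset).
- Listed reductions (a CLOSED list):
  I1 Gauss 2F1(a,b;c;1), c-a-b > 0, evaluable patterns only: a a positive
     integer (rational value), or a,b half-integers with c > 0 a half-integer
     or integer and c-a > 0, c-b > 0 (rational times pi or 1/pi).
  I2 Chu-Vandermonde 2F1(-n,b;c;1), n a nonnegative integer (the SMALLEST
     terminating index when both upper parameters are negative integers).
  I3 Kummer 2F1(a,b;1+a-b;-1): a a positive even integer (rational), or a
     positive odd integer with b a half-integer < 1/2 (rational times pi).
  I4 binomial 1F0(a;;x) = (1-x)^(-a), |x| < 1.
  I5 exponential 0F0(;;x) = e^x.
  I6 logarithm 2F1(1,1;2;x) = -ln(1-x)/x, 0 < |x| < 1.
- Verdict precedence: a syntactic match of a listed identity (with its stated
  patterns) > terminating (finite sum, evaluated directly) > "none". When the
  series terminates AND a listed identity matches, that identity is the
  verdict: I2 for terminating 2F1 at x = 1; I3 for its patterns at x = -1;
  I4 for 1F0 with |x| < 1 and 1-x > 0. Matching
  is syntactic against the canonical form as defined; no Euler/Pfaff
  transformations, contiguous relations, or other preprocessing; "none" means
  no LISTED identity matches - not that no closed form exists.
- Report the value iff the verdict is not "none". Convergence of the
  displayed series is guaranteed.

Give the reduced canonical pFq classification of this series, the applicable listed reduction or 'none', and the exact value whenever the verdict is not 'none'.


Classification (C = -1/2): 2F2 with upper {-1/6, 3}, lower {-2/5, 3/2}, argument x = -3/8. Verdict: none here - no I1-I6 shape fits x = -3/8 with lower {-2/5, 3/2}.

Key step: t_0 being -1/2, the two k-th powers (C = -1/2, x = -3/8) combine into one argument.
Term ratio: r(k) = (-3/8) * (k-1/6) (k+3) / [(k-2/5) (k+3/2) (k+1)] - rational; roots negated = parameters, x = (-3/8), C = -1/2.


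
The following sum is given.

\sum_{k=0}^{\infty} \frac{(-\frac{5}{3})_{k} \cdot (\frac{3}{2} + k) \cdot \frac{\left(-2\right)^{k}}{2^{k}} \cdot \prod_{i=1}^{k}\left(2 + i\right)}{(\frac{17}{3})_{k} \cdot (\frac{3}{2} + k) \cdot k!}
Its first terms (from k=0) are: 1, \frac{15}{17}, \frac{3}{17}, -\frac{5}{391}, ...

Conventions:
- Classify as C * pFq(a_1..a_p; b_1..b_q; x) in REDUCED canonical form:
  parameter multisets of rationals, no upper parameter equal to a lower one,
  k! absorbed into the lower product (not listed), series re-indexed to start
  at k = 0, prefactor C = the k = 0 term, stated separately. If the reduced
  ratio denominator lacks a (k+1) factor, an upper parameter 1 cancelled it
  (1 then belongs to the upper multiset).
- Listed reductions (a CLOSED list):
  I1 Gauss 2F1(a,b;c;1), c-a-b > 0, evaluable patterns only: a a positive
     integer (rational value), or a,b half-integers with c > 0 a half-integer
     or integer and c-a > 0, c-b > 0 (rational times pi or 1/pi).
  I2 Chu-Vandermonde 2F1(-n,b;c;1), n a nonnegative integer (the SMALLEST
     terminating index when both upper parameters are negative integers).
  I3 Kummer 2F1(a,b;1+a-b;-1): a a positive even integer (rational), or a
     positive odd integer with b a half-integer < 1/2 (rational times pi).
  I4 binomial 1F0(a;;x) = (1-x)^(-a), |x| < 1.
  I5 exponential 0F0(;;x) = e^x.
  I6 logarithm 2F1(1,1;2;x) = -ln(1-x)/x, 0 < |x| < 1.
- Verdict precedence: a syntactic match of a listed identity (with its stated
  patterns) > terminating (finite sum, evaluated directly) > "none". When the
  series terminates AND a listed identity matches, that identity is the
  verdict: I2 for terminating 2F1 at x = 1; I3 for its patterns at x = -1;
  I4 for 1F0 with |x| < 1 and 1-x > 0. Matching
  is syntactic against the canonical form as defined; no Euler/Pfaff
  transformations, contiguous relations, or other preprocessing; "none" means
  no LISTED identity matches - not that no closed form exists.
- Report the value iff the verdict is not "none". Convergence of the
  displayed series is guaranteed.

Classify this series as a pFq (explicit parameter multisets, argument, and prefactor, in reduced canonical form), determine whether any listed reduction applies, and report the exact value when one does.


Key step: with t_0 = 1, the running product (C = 1) telescopes to a rising factorial.
Ratio: r(k) = -1 * (k-\frac{5}{3}) (k+3) / [(k+\frac{17}{3}) (k+1)] ; factor over Q: parameters, x = -1, and C = 1.

The series (x = -1) is 2F1: upper {-\frac{5}{3}, 3}, lower {\frac{17}{3}}, prefactor 1. Verdict: none - at argument -1 the multisets {-\frac{5}{3}, 3} ; {\frac{17}{3}} match no listed identity.


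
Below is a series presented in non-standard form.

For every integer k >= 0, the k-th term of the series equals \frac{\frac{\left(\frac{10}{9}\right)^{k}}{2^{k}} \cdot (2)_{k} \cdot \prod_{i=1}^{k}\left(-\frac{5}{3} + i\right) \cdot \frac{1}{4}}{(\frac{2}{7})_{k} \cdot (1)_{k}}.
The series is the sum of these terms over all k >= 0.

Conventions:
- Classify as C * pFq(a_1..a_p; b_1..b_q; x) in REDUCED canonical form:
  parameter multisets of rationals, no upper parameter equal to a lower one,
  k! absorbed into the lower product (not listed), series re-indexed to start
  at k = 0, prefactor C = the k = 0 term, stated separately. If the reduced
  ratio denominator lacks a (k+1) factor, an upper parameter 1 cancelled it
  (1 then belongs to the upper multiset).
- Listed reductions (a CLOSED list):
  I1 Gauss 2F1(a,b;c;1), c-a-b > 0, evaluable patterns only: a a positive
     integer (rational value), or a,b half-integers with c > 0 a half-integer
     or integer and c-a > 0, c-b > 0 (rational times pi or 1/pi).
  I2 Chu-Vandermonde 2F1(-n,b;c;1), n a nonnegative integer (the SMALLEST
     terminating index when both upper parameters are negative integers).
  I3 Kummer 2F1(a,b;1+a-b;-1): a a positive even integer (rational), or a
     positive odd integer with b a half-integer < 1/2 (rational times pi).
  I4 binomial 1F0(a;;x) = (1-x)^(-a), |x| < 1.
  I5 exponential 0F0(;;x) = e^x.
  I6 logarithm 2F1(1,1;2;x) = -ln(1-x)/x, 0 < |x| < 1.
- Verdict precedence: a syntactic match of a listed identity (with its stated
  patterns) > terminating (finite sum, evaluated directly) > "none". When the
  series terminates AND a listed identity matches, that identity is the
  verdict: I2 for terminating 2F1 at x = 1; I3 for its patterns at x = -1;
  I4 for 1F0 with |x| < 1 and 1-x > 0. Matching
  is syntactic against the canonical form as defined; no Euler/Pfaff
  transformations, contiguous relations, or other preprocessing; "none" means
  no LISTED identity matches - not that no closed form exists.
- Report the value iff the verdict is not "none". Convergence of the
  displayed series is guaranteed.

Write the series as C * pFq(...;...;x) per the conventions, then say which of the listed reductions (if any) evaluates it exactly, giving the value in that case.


x = \frac{5}{9} here; the reduced form reads 2F1, upper {-\frac{2}{3}, 2}, lower {\frac{2}{7}}, C = \frac{1}{4}. Verdict: none. A 2F1 with upper {-\frac{2}{3}, 2} fits none of I1-I6 at x = \frac{5}{9}; the sum runs forever.

Structural cue: with t_0 = \frac{1}{4}, (1)_k (prefactor 1/4) is k! itself.
Adjacent-term ratio: r(k) = \frac{5}{9} * (k-\frac{2}{3}) (k+2) / [(k+\frac{2}{7}) (k+1)] - rational in k, leading ratio \frac{5}{9}; with t_0 = \frac{1}{4}, classification follows.


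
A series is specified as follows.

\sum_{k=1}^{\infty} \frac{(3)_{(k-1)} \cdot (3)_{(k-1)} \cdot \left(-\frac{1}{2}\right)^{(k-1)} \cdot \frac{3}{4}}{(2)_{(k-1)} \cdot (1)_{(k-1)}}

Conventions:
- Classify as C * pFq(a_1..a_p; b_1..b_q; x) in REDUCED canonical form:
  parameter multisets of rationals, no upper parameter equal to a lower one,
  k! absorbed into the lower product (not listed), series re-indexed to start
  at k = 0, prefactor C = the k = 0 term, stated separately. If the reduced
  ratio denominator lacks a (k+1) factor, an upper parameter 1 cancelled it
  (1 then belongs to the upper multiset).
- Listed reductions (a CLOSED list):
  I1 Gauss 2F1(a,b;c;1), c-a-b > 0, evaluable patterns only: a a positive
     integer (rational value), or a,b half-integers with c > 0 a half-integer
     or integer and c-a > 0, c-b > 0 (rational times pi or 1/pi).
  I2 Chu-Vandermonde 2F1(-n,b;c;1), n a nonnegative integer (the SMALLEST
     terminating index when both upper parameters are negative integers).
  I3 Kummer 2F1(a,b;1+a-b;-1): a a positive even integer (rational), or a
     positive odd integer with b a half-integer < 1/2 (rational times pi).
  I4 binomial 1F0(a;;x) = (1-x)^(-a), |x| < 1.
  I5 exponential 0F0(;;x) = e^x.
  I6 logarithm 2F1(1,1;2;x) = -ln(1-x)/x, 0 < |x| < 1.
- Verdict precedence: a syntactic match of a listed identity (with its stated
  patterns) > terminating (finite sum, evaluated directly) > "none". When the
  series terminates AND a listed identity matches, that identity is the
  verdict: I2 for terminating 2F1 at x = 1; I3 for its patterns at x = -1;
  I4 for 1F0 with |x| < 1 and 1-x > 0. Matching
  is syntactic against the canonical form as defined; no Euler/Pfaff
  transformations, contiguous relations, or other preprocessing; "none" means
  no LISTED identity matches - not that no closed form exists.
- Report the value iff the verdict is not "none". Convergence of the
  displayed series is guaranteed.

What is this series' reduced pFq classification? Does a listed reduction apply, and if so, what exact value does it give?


At argument -\frac{1}{2}: a 2F1 with upper {3, 3}, lower {2}, scaled by C = \frac{3}{4}. Verdict: none here - no I1-I6 shape fits x = -\frac{1}{2} with lower {2}.

Key step: from the first term \frac{3}{4}: (1)_k (C = 3/4, x = -1/2) is k! itself.
Step ratio: r(k) = -\frac{1}{2} * (k+3) (k+3) / [(k+2) (k+1)] - rational; roots negated = parameters, x = -\frac{1}{2}, C = \frac{3}{4}.


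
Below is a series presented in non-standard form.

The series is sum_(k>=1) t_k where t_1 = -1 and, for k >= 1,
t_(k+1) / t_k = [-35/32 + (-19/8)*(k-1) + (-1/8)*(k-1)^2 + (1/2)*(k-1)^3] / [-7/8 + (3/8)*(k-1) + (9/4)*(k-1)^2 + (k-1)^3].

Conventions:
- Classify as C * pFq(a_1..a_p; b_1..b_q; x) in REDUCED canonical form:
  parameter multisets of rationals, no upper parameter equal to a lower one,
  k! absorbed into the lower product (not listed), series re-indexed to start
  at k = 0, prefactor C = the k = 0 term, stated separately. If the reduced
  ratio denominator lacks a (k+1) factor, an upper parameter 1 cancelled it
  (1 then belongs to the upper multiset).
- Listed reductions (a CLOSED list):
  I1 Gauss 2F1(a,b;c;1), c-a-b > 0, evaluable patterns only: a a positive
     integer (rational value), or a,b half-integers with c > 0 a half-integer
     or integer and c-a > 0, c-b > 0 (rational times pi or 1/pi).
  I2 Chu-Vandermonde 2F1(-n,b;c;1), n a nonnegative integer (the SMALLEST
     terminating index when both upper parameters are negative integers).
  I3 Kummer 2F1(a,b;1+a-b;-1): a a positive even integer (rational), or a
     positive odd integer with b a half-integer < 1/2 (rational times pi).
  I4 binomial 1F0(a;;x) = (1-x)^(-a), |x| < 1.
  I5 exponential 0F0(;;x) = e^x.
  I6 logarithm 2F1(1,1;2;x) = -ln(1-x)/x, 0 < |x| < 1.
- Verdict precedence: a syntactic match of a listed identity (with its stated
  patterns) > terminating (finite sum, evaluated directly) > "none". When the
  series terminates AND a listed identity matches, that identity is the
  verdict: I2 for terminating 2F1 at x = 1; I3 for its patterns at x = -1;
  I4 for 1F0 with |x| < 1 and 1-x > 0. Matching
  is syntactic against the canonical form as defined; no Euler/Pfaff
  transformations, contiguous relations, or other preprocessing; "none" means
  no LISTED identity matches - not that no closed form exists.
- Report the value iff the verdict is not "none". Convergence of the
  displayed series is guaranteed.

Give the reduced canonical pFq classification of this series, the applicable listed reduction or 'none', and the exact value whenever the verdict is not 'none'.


Classification (C = -1): 2F1 with upper {-5/2, 1/2}, lower {-1/2}, argument x = 1/2. Verdict: none. Every listed pattern misses the 2F1 form at 1/2, upper {-5/2, 1/2}.

First insight: x = (1/2) and the expanded ratio factors over Q; C = -1, x = 1/2, roots give parameters.
Ratio: r(k) = (1/2) * (k-5/2) (k+1/2) / [(k-1/2) (k+1)] - rational in k. x = (1/2); t_0 = -1; negate the roots.


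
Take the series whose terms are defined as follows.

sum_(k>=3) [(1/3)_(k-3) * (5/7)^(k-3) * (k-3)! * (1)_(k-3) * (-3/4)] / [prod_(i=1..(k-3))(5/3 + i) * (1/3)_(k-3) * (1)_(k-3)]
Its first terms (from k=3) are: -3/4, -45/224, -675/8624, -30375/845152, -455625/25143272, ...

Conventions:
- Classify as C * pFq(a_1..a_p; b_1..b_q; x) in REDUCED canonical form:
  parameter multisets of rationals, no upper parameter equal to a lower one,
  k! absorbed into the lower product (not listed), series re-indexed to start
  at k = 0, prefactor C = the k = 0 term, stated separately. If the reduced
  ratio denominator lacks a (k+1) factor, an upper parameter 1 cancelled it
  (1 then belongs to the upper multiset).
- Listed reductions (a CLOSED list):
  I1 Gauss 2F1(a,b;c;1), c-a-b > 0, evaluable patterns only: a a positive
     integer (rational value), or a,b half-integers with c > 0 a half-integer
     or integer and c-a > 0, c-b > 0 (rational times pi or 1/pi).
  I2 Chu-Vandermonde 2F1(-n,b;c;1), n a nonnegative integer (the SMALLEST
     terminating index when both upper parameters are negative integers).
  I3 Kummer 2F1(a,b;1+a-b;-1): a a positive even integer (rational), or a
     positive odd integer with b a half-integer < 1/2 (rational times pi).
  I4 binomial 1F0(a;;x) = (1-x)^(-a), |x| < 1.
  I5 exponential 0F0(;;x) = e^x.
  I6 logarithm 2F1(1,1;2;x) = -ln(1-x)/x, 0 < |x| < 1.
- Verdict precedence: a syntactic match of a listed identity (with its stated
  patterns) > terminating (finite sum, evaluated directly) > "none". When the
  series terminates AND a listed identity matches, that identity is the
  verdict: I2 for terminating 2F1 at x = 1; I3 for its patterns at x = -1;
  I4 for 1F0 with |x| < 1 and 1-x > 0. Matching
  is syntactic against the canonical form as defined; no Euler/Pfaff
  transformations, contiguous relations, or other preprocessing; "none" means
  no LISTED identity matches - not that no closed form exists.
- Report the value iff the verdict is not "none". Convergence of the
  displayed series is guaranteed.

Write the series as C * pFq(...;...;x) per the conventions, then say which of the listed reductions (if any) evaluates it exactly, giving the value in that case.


x = 5/7 here; the reduced form reads 2F1, upper {1, 1}, lower {8/3}, C = -3/4. Verdict: none (x = 5/7): each listed identity misses the multisets {1, 1} ; {8/3}.

The tell: with t_0 = -3/4, the lower running product (C = -3/4) is a rising factorial.
Consecutive-term ratio: r(k) = (5/7) * (k+1) (k+1) / [(k+8/3) (k+1)] - rational; roots negated = parameters, x = (5/7), C = -3/4.


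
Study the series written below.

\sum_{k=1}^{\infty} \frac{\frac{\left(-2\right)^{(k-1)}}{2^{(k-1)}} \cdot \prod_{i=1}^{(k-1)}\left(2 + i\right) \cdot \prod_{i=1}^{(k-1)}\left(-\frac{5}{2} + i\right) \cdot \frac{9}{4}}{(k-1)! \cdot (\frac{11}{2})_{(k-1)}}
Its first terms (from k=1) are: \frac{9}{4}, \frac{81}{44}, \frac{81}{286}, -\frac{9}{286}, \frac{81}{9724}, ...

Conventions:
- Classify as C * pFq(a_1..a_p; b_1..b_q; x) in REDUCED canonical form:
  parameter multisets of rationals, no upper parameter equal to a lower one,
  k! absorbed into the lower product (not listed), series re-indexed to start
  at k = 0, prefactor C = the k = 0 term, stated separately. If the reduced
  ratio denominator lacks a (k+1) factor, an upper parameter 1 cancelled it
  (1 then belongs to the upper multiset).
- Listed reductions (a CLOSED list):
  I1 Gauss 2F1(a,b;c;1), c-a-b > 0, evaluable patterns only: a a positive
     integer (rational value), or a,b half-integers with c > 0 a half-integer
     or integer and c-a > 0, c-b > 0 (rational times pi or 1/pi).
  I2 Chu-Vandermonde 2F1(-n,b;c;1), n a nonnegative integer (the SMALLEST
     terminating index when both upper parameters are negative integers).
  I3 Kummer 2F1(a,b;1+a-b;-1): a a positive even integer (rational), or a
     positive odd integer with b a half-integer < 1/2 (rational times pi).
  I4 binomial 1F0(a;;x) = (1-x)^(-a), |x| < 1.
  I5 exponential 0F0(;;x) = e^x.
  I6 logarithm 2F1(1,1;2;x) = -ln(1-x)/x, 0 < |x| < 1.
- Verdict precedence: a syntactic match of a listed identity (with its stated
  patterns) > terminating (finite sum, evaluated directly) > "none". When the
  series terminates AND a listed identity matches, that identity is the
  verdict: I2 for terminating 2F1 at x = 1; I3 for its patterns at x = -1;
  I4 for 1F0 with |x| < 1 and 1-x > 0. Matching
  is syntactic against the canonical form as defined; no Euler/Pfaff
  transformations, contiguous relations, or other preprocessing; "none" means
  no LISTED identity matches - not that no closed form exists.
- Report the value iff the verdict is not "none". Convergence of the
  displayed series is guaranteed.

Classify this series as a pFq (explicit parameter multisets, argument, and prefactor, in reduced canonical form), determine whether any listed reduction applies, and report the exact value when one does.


Prefactor \frac{9}{4}, argument -1: 2F1 with upper {-\frac{3}{2}, 3} over lower {\frac{11}{2}}. Verdict: this is Kummer's theorem (I3) (x = -1; c = \frac{11}{2} equals 1+a-b for upper {-\frac{3}{2}, 3}: listed pattern). Value: \frac{2835}{2048} \cdot \pi.

Key observation: t_0 = \frac{9}{4} here, and the running product (C = 9/4, x = -1) telescopes to a rising factorial.
Step ratio: r(k) = -1 * (k-\frac{3}{2}) (k+3) / [(k+\frac{11}{2}) (k+1)] - rational in k. x = -1; t_0 = \frac{9}{4}; negate the roots.


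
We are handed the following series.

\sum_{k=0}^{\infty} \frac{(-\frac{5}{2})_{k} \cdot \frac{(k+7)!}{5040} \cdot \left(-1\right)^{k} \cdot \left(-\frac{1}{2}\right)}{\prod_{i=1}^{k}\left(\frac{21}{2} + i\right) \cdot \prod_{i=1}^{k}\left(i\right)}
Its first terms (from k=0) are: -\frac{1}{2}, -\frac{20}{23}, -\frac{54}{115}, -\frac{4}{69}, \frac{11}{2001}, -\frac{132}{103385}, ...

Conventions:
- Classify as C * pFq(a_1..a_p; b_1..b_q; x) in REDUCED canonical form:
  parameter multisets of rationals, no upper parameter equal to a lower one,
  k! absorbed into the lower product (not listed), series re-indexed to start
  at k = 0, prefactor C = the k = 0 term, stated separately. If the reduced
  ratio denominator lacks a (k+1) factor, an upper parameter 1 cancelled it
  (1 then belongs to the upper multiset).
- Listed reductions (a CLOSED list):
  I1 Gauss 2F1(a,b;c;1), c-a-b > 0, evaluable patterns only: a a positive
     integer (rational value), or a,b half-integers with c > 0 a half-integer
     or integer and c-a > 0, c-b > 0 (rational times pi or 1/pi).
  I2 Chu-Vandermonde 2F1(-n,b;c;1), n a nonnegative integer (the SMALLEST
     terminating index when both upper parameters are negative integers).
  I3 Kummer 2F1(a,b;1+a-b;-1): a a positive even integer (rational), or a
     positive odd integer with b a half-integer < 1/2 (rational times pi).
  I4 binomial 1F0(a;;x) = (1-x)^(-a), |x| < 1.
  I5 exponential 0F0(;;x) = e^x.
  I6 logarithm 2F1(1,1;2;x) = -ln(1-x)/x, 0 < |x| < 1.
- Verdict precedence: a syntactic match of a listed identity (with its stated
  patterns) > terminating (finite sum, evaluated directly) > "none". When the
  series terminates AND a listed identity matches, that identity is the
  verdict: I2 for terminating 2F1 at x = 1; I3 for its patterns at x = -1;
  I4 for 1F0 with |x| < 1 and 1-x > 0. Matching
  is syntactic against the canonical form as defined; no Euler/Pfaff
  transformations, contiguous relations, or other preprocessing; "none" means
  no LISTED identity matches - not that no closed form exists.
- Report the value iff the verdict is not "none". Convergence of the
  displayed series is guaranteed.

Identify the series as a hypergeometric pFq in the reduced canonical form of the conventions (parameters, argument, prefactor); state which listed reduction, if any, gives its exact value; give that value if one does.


x = -1 here; the reduced form reads 2F1, upper {-\frac{5}{2}, 8}, lower {\frac{23}{2}}, C = -\frac{1}{2}. Verdict at x = -1: Kummer's theorem (I3) matches (x = -1; c = \frac{23}{2} equals 1+a-b for upper {-\frac{5}{2}, 8}: listed pattern). Exact value: -\frac{969}{512}.

Structural cue: x = -1 and the factorial ratio (C = -1/2) (k+a-1)!/(a-1)! is a rising factorial (a)_k.
Term ratio: r(k) = -1 * (k-\frac{5}{2}) (k+8) / [(k+\frac{23}{2}) (k+1)] - poly over poly, x = -1 from leading terms; C = -\frac{1}{2} at k = 0.


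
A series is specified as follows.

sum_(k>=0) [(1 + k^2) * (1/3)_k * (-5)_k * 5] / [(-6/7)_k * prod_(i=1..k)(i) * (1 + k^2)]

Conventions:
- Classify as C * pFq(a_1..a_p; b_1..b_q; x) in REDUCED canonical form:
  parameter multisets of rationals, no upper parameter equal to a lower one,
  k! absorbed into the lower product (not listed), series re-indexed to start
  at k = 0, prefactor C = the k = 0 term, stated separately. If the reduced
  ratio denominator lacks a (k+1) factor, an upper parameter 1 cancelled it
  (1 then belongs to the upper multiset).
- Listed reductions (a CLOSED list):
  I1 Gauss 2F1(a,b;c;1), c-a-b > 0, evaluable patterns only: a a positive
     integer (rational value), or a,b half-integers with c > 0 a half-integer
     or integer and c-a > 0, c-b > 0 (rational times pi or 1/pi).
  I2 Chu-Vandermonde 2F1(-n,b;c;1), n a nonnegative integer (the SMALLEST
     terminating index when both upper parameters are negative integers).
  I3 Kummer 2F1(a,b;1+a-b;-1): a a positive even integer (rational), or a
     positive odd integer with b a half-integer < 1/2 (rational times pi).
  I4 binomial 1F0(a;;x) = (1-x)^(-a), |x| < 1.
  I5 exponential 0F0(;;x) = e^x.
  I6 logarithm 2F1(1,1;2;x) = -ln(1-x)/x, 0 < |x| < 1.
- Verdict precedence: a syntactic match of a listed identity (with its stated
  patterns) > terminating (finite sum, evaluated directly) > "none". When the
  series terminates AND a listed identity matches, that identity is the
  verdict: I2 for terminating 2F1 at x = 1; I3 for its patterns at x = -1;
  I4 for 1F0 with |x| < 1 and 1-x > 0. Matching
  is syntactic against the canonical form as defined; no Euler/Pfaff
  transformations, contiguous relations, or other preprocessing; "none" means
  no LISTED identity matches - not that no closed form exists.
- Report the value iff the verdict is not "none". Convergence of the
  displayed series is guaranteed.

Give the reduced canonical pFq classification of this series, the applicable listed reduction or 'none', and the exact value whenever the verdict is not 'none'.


The series (x = 1) is 2F1: upper {-5, 1/3}, lower {-6/7}, prefactor 5. Verdict: Chu-Vandermonde (I2) matches (terminating 2F1 at x = 1 with n = 5, b = 1/3, c = -6/7). Value: -476425/96228.

First insight: from the first term 5: the product of the first k integers (prefactor 5) is k!.
Adjacent-term ratio: r(k) = 1 * (k-5) (k+1/3) / [(k-6/7) (k+1)] - rational; roots negated = parameters, x = 1, C = 5.


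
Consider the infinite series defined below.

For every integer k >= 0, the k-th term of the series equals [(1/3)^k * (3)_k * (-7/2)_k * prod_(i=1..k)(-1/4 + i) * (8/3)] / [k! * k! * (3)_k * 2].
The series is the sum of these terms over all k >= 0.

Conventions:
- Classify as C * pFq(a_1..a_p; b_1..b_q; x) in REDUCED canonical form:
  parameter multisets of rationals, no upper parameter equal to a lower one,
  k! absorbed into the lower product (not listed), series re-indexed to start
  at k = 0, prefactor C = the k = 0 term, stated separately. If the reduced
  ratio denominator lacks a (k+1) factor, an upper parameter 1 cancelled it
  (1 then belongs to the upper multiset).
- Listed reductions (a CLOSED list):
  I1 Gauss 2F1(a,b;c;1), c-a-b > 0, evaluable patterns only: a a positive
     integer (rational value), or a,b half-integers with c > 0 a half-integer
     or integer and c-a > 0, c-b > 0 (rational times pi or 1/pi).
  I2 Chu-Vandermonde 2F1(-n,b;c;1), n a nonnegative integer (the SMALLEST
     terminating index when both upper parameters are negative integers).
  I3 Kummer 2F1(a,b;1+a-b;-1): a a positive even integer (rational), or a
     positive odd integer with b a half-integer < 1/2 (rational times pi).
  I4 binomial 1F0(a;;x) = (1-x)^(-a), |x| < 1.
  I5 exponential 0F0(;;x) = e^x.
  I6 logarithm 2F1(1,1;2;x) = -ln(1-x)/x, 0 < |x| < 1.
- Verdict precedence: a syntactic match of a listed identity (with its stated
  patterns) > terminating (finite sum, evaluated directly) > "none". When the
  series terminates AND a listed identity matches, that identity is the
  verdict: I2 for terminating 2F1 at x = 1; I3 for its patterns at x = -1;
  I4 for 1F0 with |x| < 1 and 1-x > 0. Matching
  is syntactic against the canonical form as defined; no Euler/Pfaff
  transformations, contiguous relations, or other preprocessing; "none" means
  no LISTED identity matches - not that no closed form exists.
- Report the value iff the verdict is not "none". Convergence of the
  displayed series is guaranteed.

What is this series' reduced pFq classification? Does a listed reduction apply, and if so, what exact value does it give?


Canonical form: C = 4/3 times 2F1 with upper {-7/2, 3/4}, lower {1}, x = 1/3. Verdict: none. A 2F1 with upper {-7/2, 3/4} fits none of I1-I6 at x = 1/3; the sum runs forever.

The tell: x = (1/3) and the constant factors (C = 4/3) combine into one prefactor.
Consecutive-term ratio: r(k) = (1/3) * (k-7/2) (k+3/4) / [(k+1) (k+1)] - poly over poly, x = (1/3) from leading terms; C = 4/3 at k = 0.


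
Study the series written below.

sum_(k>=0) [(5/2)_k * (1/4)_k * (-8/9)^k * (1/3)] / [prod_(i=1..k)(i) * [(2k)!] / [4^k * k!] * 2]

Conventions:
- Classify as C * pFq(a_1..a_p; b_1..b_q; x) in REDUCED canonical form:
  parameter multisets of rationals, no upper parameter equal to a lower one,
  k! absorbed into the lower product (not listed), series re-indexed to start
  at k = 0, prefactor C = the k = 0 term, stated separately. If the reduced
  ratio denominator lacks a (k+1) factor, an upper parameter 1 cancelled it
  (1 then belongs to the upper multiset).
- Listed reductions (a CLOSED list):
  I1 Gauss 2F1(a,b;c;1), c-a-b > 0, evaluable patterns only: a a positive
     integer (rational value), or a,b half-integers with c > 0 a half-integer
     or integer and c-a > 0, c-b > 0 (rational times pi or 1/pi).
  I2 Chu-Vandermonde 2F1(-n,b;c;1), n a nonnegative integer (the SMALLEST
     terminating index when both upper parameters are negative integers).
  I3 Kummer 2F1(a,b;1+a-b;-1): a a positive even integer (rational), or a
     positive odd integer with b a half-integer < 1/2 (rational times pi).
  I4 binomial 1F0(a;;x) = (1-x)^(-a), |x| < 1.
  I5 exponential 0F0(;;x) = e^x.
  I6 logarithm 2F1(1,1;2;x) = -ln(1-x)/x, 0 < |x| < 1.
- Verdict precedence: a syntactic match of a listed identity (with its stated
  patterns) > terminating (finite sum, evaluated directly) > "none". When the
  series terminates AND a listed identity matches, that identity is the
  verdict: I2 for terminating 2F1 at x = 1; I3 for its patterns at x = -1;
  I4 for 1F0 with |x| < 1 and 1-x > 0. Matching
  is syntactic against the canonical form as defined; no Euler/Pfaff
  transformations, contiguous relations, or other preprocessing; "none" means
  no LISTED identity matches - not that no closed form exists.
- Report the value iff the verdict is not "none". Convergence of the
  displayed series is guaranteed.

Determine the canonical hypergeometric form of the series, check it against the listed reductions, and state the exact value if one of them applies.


With C = 1/6: the canonical form is 2F1(1/4, 5/2; 1/2; -8/9). Verdict: none - at argument -8/9 the multisets {1/4, 5/2} ; {1/2} match no listed identity.

Key step: t_0 being 1/6, the constant factors (C = 1/6, x = -8/9) combine into one prefactor.
Term ratio: r(k) = (-8/9) * (k+1/4) (k+5/2) / [(k+1/2) (k+1)] - poly over poly, x = (-8/9) from leading terms; C = 1/6 at k = 0.


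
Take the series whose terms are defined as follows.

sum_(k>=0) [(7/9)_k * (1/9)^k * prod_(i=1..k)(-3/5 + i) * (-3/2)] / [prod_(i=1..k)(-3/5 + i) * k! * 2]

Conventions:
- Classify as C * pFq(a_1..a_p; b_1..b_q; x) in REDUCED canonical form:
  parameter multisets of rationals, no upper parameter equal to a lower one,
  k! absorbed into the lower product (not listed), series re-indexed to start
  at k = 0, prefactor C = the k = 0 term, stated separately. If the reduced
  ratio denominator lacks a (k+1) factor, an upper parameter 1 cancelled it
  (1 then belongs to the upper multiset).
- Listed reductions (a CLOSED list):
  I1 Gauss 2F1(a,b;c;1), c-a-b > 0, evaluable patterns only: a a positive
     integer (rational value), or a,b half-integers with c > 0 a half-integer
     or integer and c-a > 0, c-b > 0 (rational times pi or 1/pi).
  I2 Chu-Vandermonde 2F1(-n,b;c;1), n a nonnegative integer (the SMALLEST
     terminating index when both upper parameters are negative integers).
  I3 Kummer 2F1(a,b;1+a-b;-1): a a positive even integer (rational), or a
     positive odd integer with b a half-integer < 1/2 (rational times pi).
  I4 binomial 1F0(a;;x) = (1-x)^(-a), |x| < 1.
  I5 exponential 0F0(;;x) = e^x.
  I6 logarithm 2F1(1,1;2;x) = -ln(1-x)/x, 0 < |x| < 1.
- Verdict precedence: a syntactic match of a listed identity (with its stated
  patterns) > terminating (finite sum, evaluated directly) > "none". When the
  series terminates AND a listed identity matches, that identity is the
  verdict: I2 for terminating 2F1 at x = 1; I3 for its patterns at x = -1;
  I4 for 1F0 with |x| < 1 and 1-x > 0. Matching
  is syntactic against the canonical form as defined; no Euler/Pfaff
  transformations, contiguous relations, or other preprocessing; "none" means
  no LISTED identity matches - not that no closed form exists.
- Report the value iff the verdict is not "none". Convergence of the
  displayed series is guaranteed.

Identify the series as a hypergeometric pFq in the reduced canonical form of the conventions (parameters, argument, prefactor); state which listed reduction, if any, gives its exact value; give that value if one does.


Structural cue: t_0 = -3/4 here, and the running product (C = -3/4) telescopes to a rising factorial.
Term ratio: r(k) = (1/9) * (k+7/9) / [(k+1)] - rational in k. x = (1/9); t_0 = -3/4; negate the roots.

Classification (C = -3/4): 1F0 with upper {7/9}, lower {-}, argument x = 1/9. Verdict (x = 1/9): the I4 binomial reduction applies (the 1F0 binomial series: exponent -7/9, x = 1/9). Hence: (-3/4) * (8/9)^(-7/9).


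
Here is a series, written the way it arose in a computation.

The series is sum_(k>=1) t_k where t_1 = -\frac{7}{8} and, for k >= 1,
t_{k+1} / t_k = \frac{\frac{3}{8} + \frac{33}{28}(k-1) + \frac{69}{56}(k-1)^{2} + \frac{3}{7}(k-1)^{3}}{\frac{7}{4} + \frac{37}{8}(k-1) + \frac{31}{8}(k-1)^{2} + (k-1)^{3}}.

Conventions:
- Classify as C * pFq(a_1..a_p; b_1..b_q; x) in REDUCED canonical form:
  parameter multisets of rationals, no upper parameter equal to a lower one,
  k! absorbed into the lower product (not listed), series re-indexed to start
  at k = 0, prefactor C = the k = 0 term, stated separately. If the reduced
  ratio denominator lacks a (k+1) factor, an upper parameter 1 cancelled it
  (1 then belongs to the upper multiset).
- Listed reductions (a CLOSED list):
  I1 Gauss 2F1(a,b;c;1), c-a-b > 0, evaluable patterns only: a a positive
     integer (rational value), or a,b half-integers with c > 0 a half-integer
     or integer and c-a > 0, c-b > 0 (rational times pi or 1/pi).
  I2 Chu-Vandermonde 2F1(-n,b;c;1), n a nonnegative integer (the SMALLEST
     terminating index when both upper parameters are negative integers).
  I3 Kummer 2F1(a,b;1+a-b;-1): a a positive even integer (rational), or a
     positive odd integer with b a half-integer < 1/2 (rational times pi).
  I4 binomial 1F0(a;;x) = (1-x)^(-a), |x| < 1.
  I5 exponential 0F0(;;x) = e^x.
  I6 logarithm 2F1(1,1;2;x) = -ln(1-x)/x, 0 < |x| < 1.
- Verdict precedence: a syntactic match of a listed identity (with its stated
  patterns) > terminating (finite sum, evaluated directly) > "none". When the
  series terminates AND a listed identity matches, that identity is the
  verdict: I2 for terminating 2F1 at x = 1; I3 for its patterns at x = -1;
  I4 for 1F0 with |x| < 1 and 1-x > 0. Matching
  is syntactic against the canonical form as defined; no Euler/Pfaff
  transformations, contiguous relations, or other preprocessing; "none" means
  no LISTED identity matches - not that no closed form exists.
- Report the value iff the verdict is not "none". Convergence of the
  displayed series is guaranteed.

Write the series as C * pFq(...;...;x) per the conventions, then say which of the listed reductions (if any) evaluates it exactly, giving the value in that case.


x = \frac{3}{7} here; the reduced form reads 2F1, upper {1, 1}, lower {2}, C = -\frac{7}{8}. Verdict (x = \frac{3}{7}): the I6 logarithm reduction applies (the logarithm: parameters (1,1;2), x = \frac{3}{7}). Sum: \frac{49}{24} \cdot \ln\left(\frac{4}{7}\right).

First insight: from the first term -\frac{7}{8}: roots of the ratio polynomials (prefactor -7/8) are the negated parameters.
Ratio: r(k) = \frac{3}{7} * (k+1) (k+1) / [(k+2) (k+1)] ; factor over Q: parameters, x = \frac{3}{7}, and C = -\frac{7}{8}.


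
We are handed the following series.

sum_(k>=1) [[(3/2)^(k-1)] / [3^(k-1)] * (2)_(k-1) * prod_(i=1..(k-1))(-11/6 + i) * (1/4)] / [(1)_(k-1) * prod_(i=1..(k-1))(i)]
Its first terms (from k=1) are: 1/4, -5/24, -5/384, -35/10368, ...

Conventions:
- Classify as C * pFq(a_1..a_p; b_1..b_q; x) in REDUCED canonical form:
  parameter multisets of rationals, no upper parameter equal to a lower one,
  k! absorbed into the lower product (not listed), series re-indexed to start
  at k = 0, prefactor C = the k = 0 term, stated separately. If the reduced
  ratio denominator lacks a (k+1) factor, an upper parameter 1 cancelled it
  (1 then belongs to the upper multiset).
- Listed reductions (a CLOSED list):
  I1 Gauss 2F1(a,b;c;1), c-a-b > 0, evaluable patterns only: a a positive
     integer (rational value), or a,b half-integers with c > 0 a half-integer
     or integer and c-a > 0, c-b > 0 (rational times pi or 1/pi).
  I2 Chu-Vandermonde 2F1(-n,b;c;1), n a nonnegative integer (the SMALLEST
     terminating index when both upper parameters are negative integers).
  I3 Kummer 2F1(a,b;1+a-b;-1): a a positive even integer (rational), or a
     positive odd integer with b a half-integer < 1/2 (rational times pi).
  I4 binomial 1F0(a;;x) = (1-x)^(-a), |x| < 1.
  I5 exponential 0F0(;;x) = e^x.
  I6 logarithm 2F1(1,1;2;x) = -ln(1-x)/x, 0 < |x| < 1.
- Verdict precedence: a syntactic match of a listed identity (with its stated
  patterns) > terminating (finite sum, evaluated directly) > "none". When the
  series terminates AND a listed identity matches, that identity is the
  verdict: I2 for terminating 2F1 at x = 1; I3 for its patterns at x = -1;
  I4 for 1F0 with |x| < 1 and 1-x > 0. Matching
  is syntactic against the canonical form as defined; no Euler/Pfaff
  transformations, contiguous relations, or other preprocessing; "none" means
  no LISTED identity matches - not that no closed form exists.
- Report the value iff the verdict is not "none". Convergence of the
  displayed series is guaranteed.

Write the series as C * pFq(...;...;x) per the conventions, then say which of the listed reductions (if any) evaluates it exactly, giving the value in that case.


x = 1/2 here; the reduced form reads 2F1, upper {-5/6, 2}, lower {1}, C = 1/4. Verdict: no listed reduction: x = 1/2 and upper {-5/6, 2} fail every I1-I6 pattern.

Key step: from the first term 1/4: the running product (prefactor 1/4) telescopes to a rising factorial.
Adjacent-term ratio: r(k) = (1/2) * (k-5/6) (k+2) / [(k+1) (k+1)] ; factor over Q: parameters, x = (1/2), and C = 1/4.
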